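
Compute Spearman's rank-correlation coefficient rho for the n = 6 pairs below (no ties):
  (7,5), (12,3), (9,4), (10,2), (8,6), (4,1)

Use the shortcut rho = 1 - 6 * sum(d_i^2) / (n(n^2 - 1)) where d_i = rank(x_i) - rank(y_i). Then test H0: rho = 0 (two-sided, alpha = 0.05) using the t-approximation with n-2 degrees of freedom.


Step 1: Rank x and y separately (midranks; no ties here).
rank(x): 7->2, 12->6, 9->4, 10->5, 8->3, 4->1
rank(y): 5->5, 3->3, 4->4, 2->2, 6->6, 1->1
Step 2: d_i = R_x(i) - R_y(i); compute d_i^2.
  (2-5)^2=9, (6-3)^2=9, (4-4)^2=0, (5-2)^2=9, (3-6)^2=9, (1-1)^2=0
sum(d^2) = 36.
Step 3: rho = 1 - 6*36 / (6*(6^2 - 1)) = 1 - 216/210 = -0.028571.
Step 4: Under H0, t = rho * sqrt((n-2)/(1-rho^2)) = -0.0572 ~ t(4).
Step 5: Two-sided p-value from the t-distribution with 4 df = 0.957155.
Step 6: alpha = 0.05. fail to reject H0.

rho = -0.0286, p = 0.957155, fail to reject H0 at alpha = 0.05.


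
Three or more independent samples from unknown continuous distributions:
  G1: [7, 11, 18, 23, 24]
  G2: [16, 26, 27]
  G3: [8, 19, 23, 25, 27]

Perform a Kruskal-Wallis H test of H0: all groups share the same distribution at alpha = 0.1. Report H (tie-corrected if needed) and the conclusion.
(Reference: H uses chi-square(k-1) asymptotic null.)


Step 1: Combine all N = 13 observations and assign midranks.
sorted (value, group, rank): (7,G1,1), (8,G3,2), (11,G1,3), (16,G2,4), (18,G1,5), (19,G3,6), (23,G1,7.5), (23,G3,7.5), (24,G1,9), (25,G3,10), (26,G2,11), (27,G2,12.5), (27,G3,12.5)
Step 2: Sum ranks within each group.
R_1 = 25.5 (n_1 = 5)
R_2 = 27.5 (n_2 = 3)
R_3 = 38 (n_3 = 5)
Step 3: H = 12/(N(N+1)) * sum(R_i^2/n_i) - 3(N+1)
     = 12/(13*14) * (25.5^2/5 + 27.5^2/3 + 38^2/5) - 3*14
     = 0.065934 * 670.933 - 42
     = 2.237363.
Step 4: Ties present; correction factor C = 1 - 12/(13^3 - 13) = 0.994505. Corrected H = 2.237363 / 0.994505 = 2.249724.
Step 5: Under H0, H ~ chi^2(2); p-value = 0.324697.
Step 6: alpha = 0.1. fail to reject H0.

H = 2.2497, df = 2, p = 0.324697, fail to reject H0.


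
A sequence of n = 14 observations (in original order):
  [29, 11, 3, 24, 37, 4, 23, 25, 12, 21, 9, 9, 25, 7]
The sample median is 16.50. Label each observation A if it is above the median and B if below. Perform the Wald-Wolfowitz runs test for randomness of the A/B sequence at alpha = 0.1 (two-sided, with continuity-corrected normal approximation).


Step 1: Compute median = 16.50; label A = above, B = below.
Labels in order: ABBAABAABABBAB  (n_A = 7, n_B = 7)
Step 2: Count runs R = 10.
Step 3: Under H0 (random ordering), E[R] = 2*n_A*n_B/(n_A+n_B) + 1 = 2*7*7/14 + 1 = 8.0000.
        Var[R] = 2*n_A*n_B*(2*n_A*n_B - n_A - n_B) / ((n_A+n_B)^2 * (n_A+n_B-1)) = 8232/2548 = 3.2308.
        SD[R] = 1.7974.
Step 4: Continuity-corrected z = (R - 0.5 - E[R]) / SD[R] = (10 - 0.5 - 8.0000) / 1.7974 = 0.8345.
Step 5: Two-sided p-value via normal approximation = 2*(1 - Phi(|z|)) = 0.403986.
Step 6: alpha = 0.1. fail to reject H0.

R = 10, z = 0.8345, p = 0.403986, fail to reject H0.


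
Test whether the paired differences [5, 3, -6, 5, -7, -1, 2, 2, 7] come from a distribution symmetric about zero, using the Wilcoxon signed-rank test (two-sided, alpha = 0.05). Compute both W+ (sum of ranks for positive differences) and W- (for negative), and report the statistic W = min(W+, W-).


Step 1: Drop any zero differences (none here) and take |d_i|.
|d| = [5, 3, 6, 5, 7, 1, 2, 2, 7]
Step 2: Midrank |d_i| (ties get averaged ranks).
ranks: |5|->5.5, |3|->4, |6|->7, |5|->5.5, |7|->8.5, |1|->1, |2|->2.5, |2|->2.5, |7|->8.5
Step 3: Attach original signs; sum ranks with positive sign and with negative sign.
W+ = 5.5 + 4 + 5.5 + 2.5 + 2.5 + 8.5 = 28.5
W- = 7 + 8.5 + 1 = 16.5
(Check: W+ + W- = 45 should equal n(n+1)/2 = 45.)
Step 4: Test statistic W = min(W+, W-) = 16.5.
Step 5: Ties in |d|, so use the tie-corrected normal approximation.
        E[W] = n(n+1)/4 = 9*10/4 = 22.5.
        Tie groups: |d|=2 (t=2), |d|=5 (t=2), |d|=7 (t=2); sum(t^3 - t) = 18.
        Var[W] = n(n+1)(2n+1)/24 - sum(t^3-t)/48 = 1710/24 - 18/48 = 70.875.
        z = (W - E[W]) / sqrt(Var[W]) = (16.5 - 22.5) / 8.4187 = -0.7127.
        Two-sided p = 2*Phi(z) = 0.476033.
Step 6: alpha = 0.05. fail to reject H0.

W+ = 28.5, W- = 16.5, W = min = 16.5, p = 0.476033, fail to reject H0.


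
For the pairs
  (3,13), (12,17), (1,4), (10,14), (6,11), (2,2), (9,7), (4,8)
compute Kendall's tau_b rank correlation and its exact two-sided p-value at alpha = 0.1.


Step 1: Enumerate the 28 unordered pairs (i,j) with i<j and classify each by sign(x_j-x_i) * sign(y_j-y_i).
  (1,2):dx=+9,dy=+4->C; (1,3):dx=-2,dy=-9->C; (1,4):dx=+7,dy=+1->C; (1,5):dx=+3,dy=-2->D
  (1,6):dx=-1,dy=-11->C; (1,7):dx=+6,dy=-6->D; (1,8):dx=+1,dy=-5->D; (2,3):dx=-11,dy=-13->C
  (2,4):dx=-2,dy=-3->C; (2,5):dx=-6,dy=-6->C; (2,6):dx=-10,dy=-15->C; (2,7):dx=-3,dy=-10->C
  (2,8):dx=-8,dy=-9->C; (3,4):dx=+9,dy=+10->C; (3,5):dx=+5,dy=+7->C; (3,6):dx=+1,dy=-2->D
  (3,7):dx=+8,dy=+3->C; (3,8):dx=+3,dy=+4->C; (4,5):dx=-4,dy=-3->C; (4,6):dx=-8,dy=-12->C
  (4,7):dx=-1,dy=-7->C; (4,8):dx=-6,dy=-6->C; (5,6):dx=-4,dy=-9->C; (5,7):dx=+3,dy=-4->D
  (5,8):dx=-2,dy=-3->C; (6,7):dx=+7,dy=+5->C; (6,8):dx=+2,dy=+6->C; (7,8):dx=-5,dy=+1->D
Step 2: C = 22, D = 6, total pairs = 28.
Step 3: tau = (C - D)/(n(n-1)/2) = (22 - 6)/28 = 0.571429.
Step 4: Exact two-sided p-value (enumerate n! = 40320 permutations of y under H0): p = 0.061012.
Step 5: alpha = 0.1. reject H0.

tau_b = 0.5714 (C=22, D=6), p = 0.061012, reject H0.


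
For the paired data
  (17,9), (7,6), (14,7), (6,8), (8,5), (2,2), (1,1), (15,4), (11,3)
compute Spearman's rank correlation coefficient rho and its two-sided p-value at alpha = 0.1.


Step 1: Rank x and y separately (midranks; no ties here).
rank(x): 17->9, 7->4, 14->7, 6->3, 8->5, 2->2, 1->1, 15->8, 11->6
rank(y): 9->9, 6->6, 7->7, 8->8, 5->5, 2->2, 1->1, 4->4, 3->3
Step 2: d_i = R_x(i) - R_y(i); compute d_i^2.
  (9-9)^2=0, (4-6)^2=4, (7-7)^2=0, (3-8)^2=25, (5-5)^2=0, (2-2)^2=0, (1-1)^2=0, (8-4)^2=16, (6-3)^2=9
sum(d^2) = 54.
Step 3: rho = 1 - 6*54 / (9*(9^2 - 1)) = 1 - 324/720 = 0.550000.
Step 4: Under H0, t = rho * sqrt((n-2)/(1-rho^2)) = 1.7424 ~ t(7).
Step 5: Two-sided p-value from the t-distribution with 7 df = 0.124977.
Step 6: alpha = 0.1. fail to reject H0.

rho = 0.5500, p = 0.124977, fail to reject H0 at alpha = 0.1.


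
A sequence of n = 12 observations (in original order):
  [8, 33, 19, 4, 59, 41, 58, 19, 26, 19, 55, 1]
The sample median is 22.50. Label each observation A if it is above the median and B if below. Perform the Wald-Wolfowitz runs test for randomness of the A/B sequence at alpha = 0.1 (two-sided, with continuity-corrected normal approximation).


Step 1: Compute median = 22.50; label A = above, B = below.
Labels in order: BABBAAABABAB  (n_A = 6, n_B = 6)
Step 2: Count runs R = 9.
Step 3: Under H0 (random ordering), E[R] = 2*n_A*n_B/(n_A+n_B) + 1 = 2*6*6/12 + 1 = 7.0000.
        Var[R] = 2*n_A*n_B*(2*n_A*n_B - n_A - n_B) / ((n_A+n_B)^2 * (n_A+n_B-1)) = 4320/1584 = 2.7273.
        SD[R] = 1.6514.
Step 4: Continuity-corrected z = (R - 0.5 - E[R]) / SD[R] = (9 - 0.5 - 7.0000) / 1.6514 = 0.9083.
Step 5: Two-sided p-value via normal approximation = 2*(1 - Phi(|z|)) = 0.363722.
Step 6: alpha = 0.1. fail to reject H0.

R = 9, z = 0.9083, p = 0.363722, fail to reject H0.


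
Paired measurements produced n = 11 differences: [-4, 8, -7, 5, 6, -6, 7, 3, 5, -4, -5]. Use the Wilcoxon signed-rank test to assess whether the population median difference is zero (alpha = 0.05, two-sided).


Step 1: Drop any zero differences (none here) and take |d_i|.
|d| = [4, 8, 7, 5, 6, 6, 7, 3, 5, 4, 5]
Step 2: Midrank |d_i| (ties get averaged ranks).
ranks: |4|->2.5, |8|->11, |7|->9.5, |5|->5, |6|->7.5, |6|->7.5, |7|->9.5, |3|->1, |5|->5, |4|->2.5, |5|->5
Step 3: Attach original signs; sum ranks with positive sign and with negative sign.
W+ = 11 + 5 + 7.5 + 9.5 + 1 + 5 = 39
W- = 2.5 + 9.5 + 7.5 + 2.5 + 5 = 27
(Check: W+ + W- = 66 should equal n(n+1)/2 = 66.)
Step 4: Test statistic W = min(W+, W-) = 27.
Step 5: Ties in |d|, so use the tie-corrected normal approximation.
        E[W] = n(n+1)/4 = 11*12/4 = 33.
        Tie groups: |d|=4 (t=2), |d|=5 (t=3), |d|=6 (t=2), |d|=7 (t=2); sum(t^3 - t) = 42.
        Var[W] = n(n+1)(2n+1)/24 - sum(t^3-t)/48 = 3036/24 - 42/48 = 125.625.
        z = (W - E[W]) / sqrt(Var[W]) = (27 - 33) / 11.2083 = -0.5353.
        Two-sided p = 2*Phi(z) = 0.592429.
Step 6: alpha = 0.05. fail to reject H0.

W+ = 39, W- = 27, W = min = 27, p = 0.592429, fail to reject H0.


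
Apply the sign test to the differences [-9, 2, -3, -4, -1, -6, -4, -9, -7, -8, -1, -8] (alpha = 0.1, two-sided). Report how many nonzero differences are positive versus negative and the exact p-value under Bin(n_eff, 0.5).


Step 1: Discard zero differences. Original n = 12; n_eff = number of nonzero differences = 12.
Nonzero differences (with sign): -9, +2, -3, -4, -1, -6, -4, -9, -7, -8, -1, -8
Step 2: Count signs: positive = 1, negative = 11.
Step 3: Under H0: P(positive) = 0.5, so the number of positives S ~ Bin(12, 0.5).
Step 4: Two-sided exact p-value = sum of Bin(12,0.5) probabilities at or below the observed probability = 0.006348.
Step 5: alpha = 0.1. reject H0.

n_eff = 12, pos = 1, neg = 11, p = 0.006348, reject H0.


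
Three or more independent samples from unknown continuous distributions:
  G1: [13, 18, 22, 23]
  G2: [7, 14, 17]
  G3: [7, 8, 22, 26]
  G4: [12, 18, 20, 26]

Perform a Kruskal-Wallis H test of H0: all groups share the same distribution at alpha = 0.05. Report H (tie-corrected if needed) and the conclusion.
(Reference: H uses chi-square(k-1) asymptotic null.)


Step 1: Combine all N = 15 observations and assign midranks.
sorted (value, group, rank): (7,G2,1.5), (7,G3,1.5), (8,G3,3), (12,G4,4), (13,G1,5), (14,G2,6), (17,G2,7), (18,G1,8.5), (18,G4,8.5), (20,G4,10), (22,G1,11.5), (22,G3,11.5), (23,G1,13), (26,G3,14.5), (26,G4,14.5)
Step 2: Sum ranks within each group.
R_1 = 38 (n_1 = 4)
R_2 = 14.5 (n_2 = 3)
R_3 = 30.5 (n_3 = 4)
R_4 = 37 (n_4 = 4)
Step 3: H = 12/(N(N+1)) * sum(R_i^2/n_i) - 3(N+1)
     = 12/(15*16) * (38^2/4 + 14.5^2/3 + 30.5^2/4 + 37^2/4) - 3*16
     = 0.050000 * 1005.9 - 48
     = 2.294792.
Step 4: Ties present; correction factor C = 1 - 24/(15^3 - 15) = 0.992857. Corrected H = 2.294792 / 0.992857 = 2.311301.
Step 5: Under H0, H ~ chi^2(3); p-value = 0.510359.
Step 6: alpha = 0.05. fail to reject H0.

H = 2.3113, df = 3, p = 0.510359, fail to reject H0.


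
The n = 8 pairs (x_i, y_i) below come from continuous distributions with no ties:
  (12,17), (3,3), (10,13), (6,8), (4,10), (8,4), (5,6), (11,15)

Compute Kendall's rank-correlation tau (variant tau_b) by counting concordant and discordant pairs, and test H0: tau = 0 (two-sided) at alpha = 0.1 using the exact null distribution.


Step 1: Enumerate the 28 unordered pairs (i,j) with i<j and classify each by sign(x_j-x_i) * sign(y_j-y_i).
  (1,2):dx=-9,dy=-14->C; (1,3):dx=-2,dy=-4->C; (1,4):dx=-6,dy=-9->C; (1,5):dx=-8,dy=-7->C
  (1,6):dx=-4,dy=-13->C; (1,7):dx=-7,dy=-11->C; (1,8):dx=-1,dy=-2->C; (2,3):dx=+7,dy=+10->C
  (2,4):dx=+3,dy=+5->C; (2,5):dx=+1,dy=+7->C; (2,6):dx=+5,dy=+1->C; (2,7):dx=+2,dy=+3->C
  (2,8):dx=+8,dy=+12->C; (3,4):dx=-4,dy=-5->C; (3,5):dx=-6,dy=-3->C; (3,6):dx=-2,dy=-9->C
  (3,7):dx=-5,dy=-7->C; (3,8):dx=+1,dy=+2->C; (4,5):dx=-2,dy=+2->D; (4,6):dx=+2,dy=-4->D
  (4,7):dx=-1,dy=-2->C; (4,8):dx=+5,dy=+7->C; (5,6):dx=+4,dy=-6->D; (5,7):dx=+1,dy=-4->D
  (5,8):dx=+7,dy=+5->C; (6,7):dx=-3,dy=+2->D; (6,8):dx=+3,dy=+11->C; (7,8):dx=+6,dy=+9->C
Step 2: C = 23, D = 5, total pairs = 28.
Step 3: tau = (C - D)/(n(n-1)/2) = (23 - 5)/28 = 0.642857.
Step 4: Exact two-sided p-value (enumerate n! = 40320 permutations of y under H0): p = 0.031151.
Step 5: alpha = 0.1. reject H0.

tau_b = 0.6429 (C=23, D=5), p = 0.031151, reject H0.


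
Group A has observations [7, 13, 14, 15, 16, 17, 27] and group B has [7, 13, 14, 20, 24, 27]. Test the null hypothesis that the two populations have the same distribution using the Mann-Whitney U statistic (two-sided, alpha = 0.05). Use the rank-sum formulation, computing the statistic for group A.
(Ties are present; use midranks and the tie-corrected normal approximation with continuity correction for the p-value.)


Step 1: Combine and sort all 13 observations; assign midranks.
sorted (value, group): (7,X), (7,Y), (13,X), (13,Y), (14,X), (14,Y), (15,X), (16,X), (17,X), (20,Y), (24,Y), (27,X), (27,Y)
ranks: 7->1.5, 7->1.5, 13->3.5, 13->3.5, 14->5.5, 14->5.5, 15->7, 16->8, 17->9, 20->10, 24->11, 27->12.5, 27->12.5
Step 2: Rank sum for X: R1 = 1.5 + 3.5 + 5.5 + 7 + 8 + 9 + 12.5 = 47.
Step 3: U_X = R1 - n1(n1+1)/2 = 47 - 7*8/2 = 47 - 28 = 19.
       U_Y = n1*n2 - U_X = 42 - 19 = 23.
Step 4: Ties are present, so use the tie-corrected normal approximation (with continuity correction) for the p-value.
Step 5: p-value = 0.829399; compare to alpha = 0.05. fail to reject H0.

U_X = 19, p = 0.829399, fail to reject H0 at alpha = 0.05.


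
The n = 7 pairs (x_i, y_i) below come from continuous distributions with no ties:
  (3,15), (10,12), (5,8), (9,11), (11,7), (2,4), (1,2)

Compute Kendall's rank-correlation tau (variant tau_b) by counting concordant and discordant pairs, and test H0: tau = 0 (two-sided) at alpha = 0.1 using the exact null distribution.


Step 1: Enumerate the 21 unordered pairs (i,j) with i<j and classify each by sign(x_j-x_i) * sign(y_j-y_i).
  (1,2):dx=+7,dy=-3->D; (1,3):dx=+2,dy=-7->D; (1,4):dx=+6,dy=-4->D; (1,5):dx=+8,dy=-8->D
  (1,6):dx=-1,dy=-11->C; (1,7):dx=-2,dy=-13->C; (2,3):dx=-5,dy=-4->C; (2,4):dx=-1,dy=-1->C
  (2,5):dx=+1,dy=-5->D; (2,6):dx=-8,dy=-8->C; (2,7):dx=-9,dy=-10->C; (3,4):dx=+4,dy=+3->C
  (3,5):dx=+6,dy=-1->D; (3,6):dx=-3,dy=-4->C; (3,7):dx=-4,dy=-6->C; (4,5):dx=+2,dy=-4->D
  (4,6):dx=-7,dy=-7->C; (4,7):dx=-8,dy=-9->C; (5,6):dx=-9,dy=-3->C; (5,7):dx=-10,dy=-5->C
  (6,7):dx=-1,dy=-2->C
Step 2: C = 14, D = 7, total pairs = 21.
Step 3: tau = (C - D)/(n(n-1)/2) = (14 - 7)/21 = 0.333333.
Step 4: Exact two-sided p-value (enumerate n! = 5040 permutations of y under H0): p = 0.381349.
Step 5: alpha = 0.1. fail to reject H0.

tau_b = 0.3333 (C=14, D=7), p = 0.381349, fail to reject H0.


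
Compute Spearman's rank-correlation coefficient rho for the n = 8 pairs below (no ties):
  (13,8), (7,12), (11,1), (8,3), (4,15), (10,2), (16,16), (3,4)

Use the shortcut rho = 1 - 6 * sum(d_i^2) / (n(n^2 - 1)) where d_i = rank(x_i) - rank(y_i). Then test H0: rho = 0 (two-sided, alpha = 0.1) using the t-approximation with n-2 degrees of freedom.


Step 1: Rank x and y separately (midranks; no ties here).
rank(x): 13->7, 7->3, 11->6, 8->4, 4->2, 10->5, 16->8, 3->1
rank(y): 8->5, 12->6, 1->1, 3->3, 15->7, 2->2, 16->8, 4->4
Step 2: d_i = R_x(i) - R_y(i); compute d_i^2.
  (7-5)^2=4, (3-6)^2=9, (6-1)^2=25, (4-3)^2=1, (2-7)^2=25, (5-2)^2=9, (8-8)^2=0, (1-4)^2=9
sum(d^2) = 82.
Step 3: rho = 1 - 6*82 / (8*(8^2 - 1)) = 1 - 492/504 = 0.023810.
Step 4: Under H0, t = rho * sqrt((n-2)/(1-rho^2)) = 0.0583 ~ t(6).
Step 5: Two-sided p-value from the t-distribution with 6 df = 0.955374.
Step 6: alpha = 0.1. fail to reject H0.

rho = 0.0238, p = 0.955374, fail to reject H0 at alpha = 0.1.


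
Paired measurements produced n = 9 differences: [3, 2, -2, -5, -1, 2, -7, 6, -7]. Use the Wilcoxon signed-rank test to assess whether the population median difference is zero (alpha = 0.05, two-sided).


Step 1: Drop any zero differences (none here) and take |d_i|.
|d| = [3, 2, 2, 5, 1, 2, 7, 6, 7]
Step 2: Midrank |d_i| (ties get averaged ranks).
ranks: |3|->5, |2|->3, |2|->3, |5|->6, |1|->1, |2|->3, |7|->8.5, |6|->7, |7|->8.5
Step 3: Attach original signs; sum ranks with positive sign and with negative sign.
W+ = 5 + 3 + 3 + 7 = 18
W- = 3 + 6 + 1 + 8.5 + 8.5 = 27
(Check: W+ + W- = 45 should equal n(n+1)/2 = 45.)
Step 4: Test statistic W = min(W+, W-) = 18.
Step 5: Ties in |d|, so use the tie-corrected normal approximation.
        E[W] = n(n+1)/4 = 9*10/4 = 22.5.
        Tie groups: |d|=2 (t=3), |d|=7 (t=2); sum(t^3 - t) = 30.
        Var[W] = n(n+1)(2n+1)/24 - sum(t^3-t)/48 = 1710/24 - 30/48 = 70.625.
        z = (W - E[W]) / sqrt(Var[W]) = (18 - 22.5) / 8.4039 = -0.5355.
        Two-sided p = 2*Phi(z) = 0.592326.
Step 6: alpha = 0.05. fail to reject H0.

W+ = 18, W- = 27, W = min = 18, p = 0.592326, fail to reject H0.


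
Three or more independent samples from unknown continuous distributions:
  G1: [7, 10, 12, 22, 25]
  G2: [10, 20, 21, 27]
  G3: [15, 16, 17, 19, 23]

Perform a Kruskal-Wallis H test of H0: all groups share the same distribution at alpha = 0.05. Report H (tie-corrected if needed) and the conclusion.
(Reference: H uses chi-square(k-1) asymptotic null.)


Step 1: Combine all N = 14 observations and assign midranks.
sorted (value, group, rank): (7,G1,1), (10,G1,2.5), (10,G2,2.5), (12,G1,4), (15,G3,5), (16,G3,6), (17,G3,7), (19,G3,8), (20,G2,9), (21,G2,10), (22,G1,11), (23,G3,12), (25,G1,13), (27,G2,14)
Step 2: Sum ranks within each group.
R_1 = 31.5 (n_1 = 5)
R_2 = 35.5 (n_2 = 4)
R_3 = 38 (n_3 = 5)
Step 3: H = 12/(N(N+1)) * sum(R_i^2/n_i) - 3(N+1)
     = 12/(14*15) * (31.5^2/5 + 35.5^2/4 + 38^2/5) - 3*15
     = 0.057143 * 802.312 - 45
     = 0.846429.
Step 4: Ties present; correction factor C = 1 - 6/(14^3 - 14) = 0.997802. Corrected H = 0.846429 / 0.997802 = 0.848293.
Step 5: Under H0, H ~ chi^2(2); p-value = 0.654328.
Step 6: alpha = 0.05. fail to reject H0.

H = 0.8483, df = 2, p = 0.654328, fail to reject H0.


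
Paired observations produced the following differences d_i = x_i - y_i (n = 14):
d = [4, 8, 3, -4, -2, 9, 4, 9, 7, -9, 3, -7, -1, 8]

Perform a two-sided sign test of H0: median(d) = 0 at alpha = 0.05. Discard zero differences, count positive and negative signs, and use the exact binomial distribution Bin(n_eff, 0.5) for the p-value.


Step 1: Discard zero differences. Original n = 14; n_eff = number of nonzero differences = 14.
Nonzero differences (with sign): +4, +8, +3, -4, -2, +9, +4, +9, +7, -9, +3, -7, -1, +8
Step 2: Count signs: positive = 9, negative = 5.
Step 3: Under H0: P(positive) = 0.5, so the number of positives S ~ Bin(14, 0.5).
Step 4: Two-sided exact p-value = sum of Bin(14,0.5) probabilities at or below the observed probability = 0.423950.
Step 5: alpha = 0.05. fail to reject H0.

n_eff = 14, pos = 9, neg = 5, p = 0.423950, fail to reject H0.


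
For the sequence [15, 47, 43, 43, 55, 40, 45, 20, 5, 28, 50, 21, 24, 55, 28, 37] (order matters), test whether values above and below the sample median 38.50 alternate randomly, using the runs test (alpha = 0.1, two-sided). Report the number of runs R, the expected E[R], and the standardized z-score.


Step 1: Compute median = 38.50; label A = above, B = below.
Labels in order: BAAAAAABBBABBABB  (n_A = 8, n_B = 8)
Step 2: Count runs R = 7.
Step 3: Under H0 (random ordering), E[R] = 2*n_A*n_B/(n_A+n_B) + 1 = 2*8*8/16 + 1 = 9.0000.
        Var[R] = 2*n_A*n_B*(2*n_A*n_B - n_A - n_B) / ((n_A+n_B)^2 * (n_A+n_B-1)) = 14336/3840 = 3.7333.
        SD[R] = 1.9322.
Step 4: Continuity-corrected z = (R + 0.5 - E[R]) / SD[R] = (7 + 0.5 - 9.0000) / 1.9322 = -0.7763.
Step 5: Two-sided p-value via normal approximation = 2*(1 - Phi(|z|)) = 0.437558.
Step 6: alpha = 0.1. fail to reject H0.

R = 7, z = -0.7763, p = 0.437558, fail to reject H0.


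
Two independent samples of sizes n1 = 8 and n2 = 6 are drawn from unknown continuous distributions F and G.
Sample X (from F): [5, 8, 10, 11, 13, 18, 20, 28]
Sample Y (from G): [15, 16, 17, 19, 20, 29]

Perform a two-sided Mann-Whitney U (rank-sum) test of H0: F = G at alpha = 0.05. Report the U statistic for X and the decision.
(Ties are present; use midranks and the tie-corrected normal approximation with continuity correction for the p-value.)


Step 1: Combine and sort all 14 observations; assign midranks.
sorted (value, group): (5,X), (8,X), (10,X), (11,X), (13,X), (15,Y), (16,Y), (17,Y), (18,X), (19,Y), (20,X), (20,Y), (28,X), (29,Y)
ranks: 5->1, 8->2, 10->3, 11->4, 13->5, 15->6, 16->7, 17->8, 18->9, 19->10, 20->11.5, 20->11.5, 28->13, 29->14
Step 2: Rank sum for X: R1 = 1 + 2 + 3 + 4 + 5 + 9 + 11.5 + 13 = 48.5.
Step 3: U_X = R1 - n1(n1+1)/2 = 48.5 - 8*9/2 = 48.5 - 36 = 12.5.
       U_Y = n1*n2 - U_X = 48 - 12.5 = 35.5.
Step 4: Ties are present, so use the tie-corrected normal approximation (with continuity correction) for the p-value.
Step 5: p-value = 0.155126; compare to alpha = 0.05. fail to reject H0.

U_X = 12.5, p = 0.155126, fail to reject H0 at alpha = 0.05.


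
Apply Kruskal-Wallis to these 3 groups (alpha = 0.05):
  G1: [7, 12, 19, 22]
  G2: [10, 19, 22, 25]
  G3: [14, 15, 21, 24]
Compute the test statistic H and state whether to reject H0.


Step 1: Combine all N = 12 observations and assign midranks.
sorted (value, group, rank): (7,G1,1), (10,G2,2), (12,G1,3), (14,G3,4), (15,G3,5), (19,G1,6.5), (19,G2,6.5), (21,G3,8), (22,G1,9.5), (22,G2,9.5), (24,G3,11), (25,G2,12)
Step 2: Sum ranks within each group.
R_1 = 20 (n_1 = 4)
R_2 = 30 (n_2 = 4)
R_3 = 28 (n_3 = 4)
Step 3: H = 12/(N(N+1)) * sum(R_i^2/n_i) - 3(N+1)
     = 12/(12*13) * (20^2/4 + 30^2/4 + 28^2/4) - 3*13
     = 0.076923 * 521 - 39
     = 1.076923.
Step 4: Ties present; correction factor C = 1 - 12/(12^3 - 12) = 0.993007. Corrected H = 1.076923 / 0.993007 = 1.084507.
Step 5: Under H0, H ~ chi^2(2); p-value = 0.581436.
Step 6: alpha = 0.05. fail to reject H0.

H = 1.0845, df = 2, p = 0.581436, fail to reject H0.


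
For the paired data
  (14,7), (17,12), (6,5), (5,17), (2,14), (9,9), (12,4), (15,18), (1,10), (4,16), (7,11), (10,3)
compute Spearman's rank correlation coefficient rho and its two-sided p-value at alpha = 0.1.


Step 1: Rank x and y separately (midranks; no ties here).
rank(x): 14->10, 17->12, 6->5, 5->4, 2->2, 9->7, 12->9, 15->11, 1->1, 4->3, 7->6, 10->8
rank(y): 7->4, 12->8, 5->3, 17->11, 14->9, 9->5, 4->2, 18->12, 10->6, 16->10, 11->7, 3->1
Step 2: d_i = R_x(i) - R_y(i); compute d_i^2.
  (10-4)^2=36, (12-8)^2=16, (5-3)^2=4, (4-11)^2=49, (2-9)^2=49, (7-5)^2=4, (9-2)^2=49, (11-12)^2=1, (1-6)^2=25, (3-10)^2=49, (6-7)^2=1, (8-1)^2=49
sum(d^2) = 332.
Step 3: rho = 1 - 6*332 / (12*(12^2 - 1)) = 1 - 1992/1716 = -0.160839.
Step 4: Under H0, t = rho * sqrt((n-2)/(1-rho^2)) = -0.5153 ~ t(10).
Step 5: Two-sided p-value from the t-distribution with 10 df = 0.617523.
Step 6: alpha = 0.1. fail to reject H0.

rho = -0.1608, p = 0.617523, fail to reject H0 at alpha = 0.1.


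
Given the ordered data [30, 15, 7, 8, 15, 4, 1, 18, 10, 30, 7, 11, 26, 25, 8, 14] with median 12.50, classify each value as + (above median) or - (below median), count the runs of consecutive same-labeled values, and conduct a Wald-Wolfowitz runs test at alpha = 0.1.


Step 1: Compute median = 12.50; label A = above, B = below.
Labels in order: AABBABBABABBAABA  (n_A = 8, n_B = 8)
Step 2: Count runs R = 11.
Step 3: Under H0 (random ordering), E[R] = 2*n_A*n_B/(n_A+n_B) + 1 = 2*8*8/16 + 1 = 9.0000.
        Var[R] = 2*n_A*n_B*(2*n_A*n_B - n_A - n_B) / ((n_A+n_B)^2 * (n_A+n_B-1)) = 14336/3840 = 3.7333.
        SD[R] = 1.9322.
Step 4: Continuity-corrected z = (R - 0.5 - E[R]) / SD[R] = (11 - 0.5 - 9.0000) / 1.9322 = 0.7763.
Step 5: Two-sided p-value via normal approximation = 2*(1 - Phi(|z|)) = 0.437558.
Step 6: alpha = 0.1. fail to reject H0.

R = 11, z = 0.7763, p = 0.437558, fail to reject H0.


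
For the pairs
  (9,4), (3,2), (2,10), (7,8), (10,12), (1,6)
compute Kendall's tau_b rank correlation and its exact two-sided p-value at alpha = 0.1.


Step 1: Enumerate the 15 unordered pairs (i,j) with i<j and classify each by sign(x_j-x_i) * sign(y_j-y_i).
  (1,2):dx=-6,dy=-2->C; (1,3):dx=-7,dy=+6->D; (1,4):dx=-2,dy=+4->D; (1,5):dx=+1,dy=+8->C
  (1,6):dx=-8,dy=+2->D; (2,3):dx=-1,dy=+8->D; (2,4):dx=+4,dy=+6->C; (2,5):dx=+7,dy=+10->C
  (2,6):dx=-2,dy=+4->D; (3,4):dx=+5,dy=-2->D; (3,5):dx=+8,dy=+2->C; (3,6):dx=-1,dy=-4->C
  (4,5):dx=+3,dy=+4->C; (4,6):dx=-6,dy=-2->C; (5,6):dx=-9,dy=-6->C
Step 2: C = 9, D = 6, total pairs = 15.
Step 3: tau = (C - D)/(n(n-1)/2) = (9 - 6)/15 = 0.200000.
Step 4: Exact two-sided p-value (enumerate n! = 720 permutations of y under H0): p = 0.719444.
Step 5: alpha = 0.1. fail to reject H0.

tau_b = 0.2000 (C=9, D=6), p = 0.719444, fail to reject H0.


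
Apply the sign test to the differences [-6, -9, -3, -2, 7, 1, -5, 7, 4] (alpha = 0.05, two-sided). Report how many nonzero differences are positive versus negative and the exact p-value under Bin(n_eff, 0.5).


Step 1: Discard zero differences. Original n = 9; n_eff = number of nonzero differences = 9.
Nonzero differences (with sign): -6, -9, -3, -2, +7, +1, -5, +7, +4
Step 2: Count signs: positive = 4, negative = 5.
Step 3: Under H0: P(positive) = 0.5, so the number of positives S ~ Bin(9, 0.5).
Step 4: Two-sided exact p-value = sum of Bin(9,0.5) probabilities at or below the observed probability = 1.000000.
Step 5: alpha = 0.05. fail to reject H0.

n_eff = 9, pos = 4, neg = 5, p = 1.000000, fail to reject H0.


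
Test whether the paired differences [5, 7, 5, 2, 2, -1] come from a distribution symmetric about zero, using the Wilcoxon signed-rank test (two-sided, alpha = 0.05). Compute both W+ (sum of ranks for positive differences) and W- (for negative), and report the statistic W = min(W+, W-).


Step 1: Drop any zero differences (none here) and take |d_i|.
|d| = [5, 7, 5, 2, 2, 1]
Step 2: Midrank |d_i| (ties get averaged ranks).
ranks: |5|->4.5, |7|->6, |5|->4.5, |2|->2.5, |2|->2.5, |1|->1
Step 3: Attach original signs; sum ranks with positive sign and with negative sign.
W+ = 4.5 + 6 + 4.5 + 2.5 + 2.5 = 20
W- = 1 = 1
(Check: W+ + W- = 21 should equal n(n+1)/2 = 21.)
Step 4: Test statistic W = min(W+, W-) = 1.
Step 5: Ties in |d|, so use the tie-corrected normal approximation.
        E[W] = n(n+1)/4 = 6*7/4 = 10.5.
        Tie groups: |d|=2 (t=2), |d|=5 (t=2); sum(t^3 - t) = 12.
        Var[W] = n(n+1)(2n+1)/24 - sum(t^3-t)/48 = 546/24 - 12/48 = 22.5.
        z = (W - E[W]) / sqrt(Var[W]) = (1 - 10.5) / 4.7434 = -2.0028.
        Two-sided p = 2*Phi(z) = 0.045201.
Step 6: alpha = 0.05. reject H0.

W+ = 20, W- = 1, W = min = 1, p = 0.045201, reject H0.


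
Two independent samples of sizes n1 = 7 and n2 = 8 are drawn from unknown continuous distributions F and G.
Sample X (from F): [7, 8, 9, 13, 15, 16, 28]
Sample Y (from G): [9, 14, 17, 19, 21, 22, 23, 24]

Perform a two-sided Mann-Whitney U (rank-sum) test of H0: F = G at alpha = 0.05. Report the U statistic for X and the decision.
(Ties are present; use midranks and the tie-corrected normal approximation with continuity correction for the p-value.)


Step 1: Combine and sort all 15 observations; assign midranks.
sorted (value, group): (7,X), (8,X), (9,X), (9,Y), (13,X), (14,Y), (15,X), (16,X), (17,Y), (19,Y), (21,Y), (22,Y), (23,Y), (24,Y), (28,X)
ranks: 7->1, 8->2, 9->3.5, 9->3.5, 13->5, 14->6, 15->7, 16->8, 17->9, 19->10, 21->11, 22->12, 23->13, 24->14, 28->15
Step 2: Rank sum for X: R1 = 1 + 2 + 3.5 + 5 + 7 + 8 + 15 = 41.5.
Step 3: U_X = R1 - n1(n1+1)/2 = 41.5 - 7*8/2 = 41.5 - 28 = 13.5.
       U_Y = n1*n2 - U_X = 56 - 13.5 = 42.5.
Step 4: Ties are present, so use the tie-corrected normal approximation (with continuity correction) for the p-value.
Step 5: p-value = 0.104882; compare to alpha = 0.05. fail to reject H0.

U_X = 13.5, p = 0.104882, fail to reject H0 at alpha = 0.05.


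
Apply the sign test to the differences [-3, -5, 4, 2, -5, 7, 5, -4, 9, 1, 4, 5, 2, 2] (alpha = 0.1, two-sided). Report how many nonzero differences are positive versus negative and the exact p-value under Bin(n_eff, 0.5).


Step 1: Discard zero differences. Original n = 14; n_eff = number of nonzero differences = 14.
Nonzero differences (with sign): -3, -5, +4, +2, -5, +7, +5, -4, +9, +1, +4, +5, +2, +2
Step 2: Count signs: positive = 10, negative = 4.
Step 3: Under H0: P(positive) = 0.5, so the number of positives S ~ Bin(14, 0.5).
Step 4: Two-sided exact p-value = sum of Bin(14,0.5) probabilities at or below the observed probability = 0.179565.
Step 5: alpha = 0.1. fail to reject H0.

n_eff = 14, pos = 10, neg = 4, p = 0.179565, fail to reject H0.


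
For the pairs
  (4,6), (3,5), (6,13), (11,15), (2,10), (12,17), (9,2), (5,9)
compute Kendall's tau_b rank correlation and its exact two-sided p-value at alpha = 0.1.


Step 1: Enumerate the 28 unordered pairs (i,j) with i<j and classify each by sign(x_j-x_i) * sign(y_j-y_i).
  (1,2):dx=-1,dy=-1->C; (1,3):dx=+2,dy=+7->C; (1,4):dx=+7,dy=+9->C; (1,5):dx=-2,dy=+4->D
  (1,6):dx=+8,dy=+11->C; (1,7):dx=+5,dy=-4->D; (1,8):dx=+1,dy=+3->C; (2,3):dx=+3,dy=+8->C
  (2,4):dx=+8,dy=+10->C; (2,5):dx=-1,dy=+5->D; (2,6):dx=+9,dy=+12->C; (2,7):dx=+6,dy=-3->D
  (2,8):dx=+2,dy=+4->C; (3,4):dx=+5,dy=+2->C; (3,5):dx=-4,dy=-3->C; (3,6):dx=+6,dy=+4->C
  (3,7):dx=+3,dy=-11->D; (3,8):dx=-1,dy=-4->C; (4,5):dx=-9,dy=-5->C; (4,6):dx=+1,dy=+2->C
  (4,7):dx=-2,dy=-13->C; (4,8):dx=-6,dy=-6->C; (5,6):dx=+10,dy=+7->C; (5,7):dx=+7,dy=-8->D
  (5,8):dx=+3,dy=-1->D; (6,7):dx=-3,dy=-15->C; (6,8):dx=-7,dy=-8->C; (7,8):dx=-4,dy=+7->D
Step 2: C = 20, D = 8, total pairs = 28.
Step 3: tau = (C - D)/(n(n-1)/2) = (20 - 8)/28 = 0.428571.
Step 4: Exact two-sided p-value (enumerate n! = 40320 permutations of y under H0): p = 0.178869.
Step 5: alpha = 0.1. fail to reject H0.

tau_b = 0.4286 (C=20, D=8), p = 0.178869, fail to reject H0.


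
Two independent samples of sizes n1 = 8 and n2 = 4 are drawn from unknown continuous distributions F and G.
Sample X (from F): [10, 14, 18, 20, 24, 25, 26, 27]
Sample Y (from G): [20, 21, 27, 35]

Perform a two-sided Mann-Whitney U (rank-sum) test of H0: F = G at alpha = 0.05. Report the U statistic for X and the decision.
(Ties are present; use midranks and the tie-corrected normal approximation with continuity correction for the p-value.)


Step 1: Combine and sort all 12 observations; assign midranks.
sorted (value, group): (10,X), (14,X), (18,X), (20,X), (20,Y), (21,Y), (24,X), (25,X), (26,X), (27,X), (27,Y), (35,Y)
ranks: 10->1, 14->2, 18->3, 20->4.5, 20->4.5, 21->6, 24->7, 25->8, 26->9, 27->10.5, 27->10.5, 35->12
Step 2: Rank sum for X: R1 = 1 + 2 + 3 + 4.5 + 7 + 8 + 9 + 10.5 = 45.
Step 3: U_X = R1 - n1(n1+1)/2 = 45 - 8*9/2 = 45 - 36 = 9.
       U_Y = n1*n2 - U_X = 32 - 9 = 23.
Step 4: Ties are present, so use the tie-corrected normal approximation (with continuity correction) for the p-value.
Step 5: p-value = 0.267926; compare to alpha = 0.05. fail to reject H0.

U_X = 9, p = 0.267926, fail to reject H0 at alpha = 0.05.


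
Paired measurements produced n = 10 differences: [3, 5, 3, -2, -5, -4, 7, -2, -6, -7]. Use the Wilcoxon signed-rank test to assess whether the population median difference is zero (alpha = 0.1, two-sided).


Step 1: Drop any zero differences (none here) and take |d_i|.
|d| = [3, 5, 3, 2, 5, 4, 7, 2, 6, 7]
Step 2: Midrank |d_i| (ties get averaged ranks).
ranks: |3|->3.5, |5|->6.5, |3|->3.5, |2|->1.5, |5|->6.5, |4|->5, |7|->9.5, |2|->1.5, |6|->8, |7|->9.5
Step 3: Attach original signs; sum ranks with positive sign and with negative sign.
W+ = 3.5 + 6.5 + 3.5 + 9.5 = 23
W- = 1.5 + 6.5 + 5 + 1.5 + 8 + 9.5 = 32
(Check: W+ + W- = 55 should equal n(n+1)/2 = 55.)
Step 4: Test statistic W = min(W+, W-) = 23.
Step 5: Ties in |d|, so use the tie-corrected normal approximation.
        E[W] = n(n+1)/4 = 10*11/4 = 27.5.
        Tie groups: |d|=2 (t=2), |d|=3 (t=2), |d|=5 (t=2), |d|=7 (t=2); sum(t^3 - t) = 24.
        Var[W] = n(n+1)(2n+1)/24 - sum(t^3-t)/48 = 2310/24 - 24/48 = 95.75.
        z = (W - E[W]) / sqrt(Var[W]) = (23 - 27.5) / 9.7852 = -0.4599.
        Two-sided p = 2*Phi(z) = 0.645603.
Step 6: alpha = 0.1. fail to reject H0.

W+ = 23, W- = 32, W = min = 23, p = 0.645603, fail to reject H0.


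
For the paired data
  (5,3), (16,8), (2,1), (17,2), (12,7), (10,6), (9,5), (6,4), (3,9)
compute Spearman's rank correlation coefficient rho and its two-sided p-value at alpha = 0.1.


Step 1: Rank x and y separately (midranks; no ties here).
rank(x): 5->3, 16->8, 2->1, 17->9, 12->7, 10->6, 9->5, 6->4, 3->2
rank(y): 3->3, 8->8, 1->1, 2->2, 7->7, 6->6, 5->5, 4->4, 9->9
Step 2: d_i = R_x(i) - R_y(i); compute d_i^2.
  (3-3)^2=0, (8-8)^2=0, (1-1)^2=0, (9-2)^2=49, (7-7)^2=0, (6-6)^2=0, (5-5)^2=0, (4-4)^2=0, (2-9)^2=49
sum(d^2) = 98.
Step 3: rho = 1 - 6*98 / (9*(9^2 - 1)) = 1 - 588/720 = 0.183333.
Step 4: Under H0, t = rho * sqrt((n-2)/(1-rho^2)) = 0.4934 ~ t(7).
Step 5: Two-sided p-value from the t-distribution with 7 df = 0.636820.
Step 6: alpha = 0.1. fail to reject H0.

rho = 0.1833, p = 0.636820, fail to reject H0 at alpha = 0.1.


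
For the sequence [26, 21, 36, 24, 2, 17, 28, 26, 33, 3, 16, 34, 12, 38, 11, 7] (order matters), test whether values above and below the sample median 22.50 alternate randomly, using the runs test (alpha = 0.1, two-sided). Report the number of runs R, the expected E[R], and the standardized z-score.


Step 1: Compute median = 22.50; label A = above, B = below.
Labels in order: ABAABBAAABBABABB  (n_A = 8, n_B = 8)
Step 2: Count runs R = 10.
Step 3: Under H0 (random ordering), E[R] = 2*n_A*n_B/(n_A+n_B) + 1 = 2*8*8/16 + 1 = 9.0000.
        Var[R] = 2*n_A*n_B*(2*n_A*n_B - n_A - n_B) / ((n_A+n_B)^2 * (n_A+n_B-1)) = 14336/3840 = 3.7333.
        SD[R] = 1.9322.
Step 4: Continuity-corrected z = (R - 0.5 - E[R]) / SD[R] = (10 - 0.5 - 9.0000) / 1.9322 = 0.2588.
Step 5: Two-sided p-value via normal approximation = 2*(1 - Phi(|z|)) = 0.795809.
Step 6: alpha = 0.1. fail to reject H0.

R = 10, z = 0.2588, p = 0.795809, fail to reject H0.


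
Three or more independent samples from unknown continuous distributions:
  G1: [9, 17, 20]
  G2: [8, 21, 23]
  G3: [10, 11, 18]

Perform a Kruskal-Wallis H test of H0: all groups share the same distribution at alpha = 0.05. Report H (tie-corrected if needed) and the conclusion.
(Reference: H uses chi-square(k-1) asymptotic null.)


Step 1: Combine all N = 9 observations and assign midranks.
sorted (value, group, rank): (8,G2,1), (9,G1,2), (10,G3,3), (11,G3,4), (17,G1,5), (18,G3,6), (20,G1,7), (21,G2,8), (23,G2,9)
Step 2: Sum ranks within each group.
R_1 = 14 (n_1 = 3)
R_2 = 18 (n_2 = 3)
R_3 = 13 (n_3 = 3)
Step 3: H = 12/(N(N+1)) * sum(R_i^2/n_i) - 3(N+1)
     = 12/(9*10) * (14^2/3 + 18^2/3 + 13^2/3) - 3*10
     = 0.133333 * 229.667 - 30
     = 0.622222.
Step 4: No ties, so H is used without correction.
Step 5: Under H0, H ~ chi^2(2); p-value = 0.732632.
Step 6: alpha = 0.05. fail to reject H0.

H = 0.6222, df = 2, p = 0.732632, fail to reject H0.


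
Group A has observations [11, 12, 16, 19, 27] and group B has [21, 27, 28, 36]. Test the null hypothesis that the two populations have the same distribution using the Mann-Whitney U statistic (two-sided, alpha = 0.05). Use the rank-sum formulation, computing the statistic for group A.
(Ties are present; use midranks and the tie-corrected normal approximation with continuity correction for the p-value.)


Step 1: Combine and sort all 9 observations; assign midranks.
sorted (value, group): (11,X), (12,X), (16,X), (19,X), (21,Y), (27,X), (27,Y), (28,Y), (36,Y)
ranks: 11->1, 12->2, 16->3, 19->4, 21->5, 27->6.5, 27->6.5, 28->8, 36->9
Step 2: Rank sum for X: R1 = 1 + 2 + 3 + 4 + 6.5 = 16.5.
Step 3: U_X = R1 - n1(n1+1)/2 = 16.5 - 5*6/2 = 16.5 - 15 = 1.5.
       U_Y = n1*n2 - U_X = 20 - 1.5 = 18.5.
Step 4: Ties are present, so use the tie-corrected normal approximation (with continuity correction) for the p-value.
Step 5: p-value = 0.049090; compare to alpha = 0.05. reject H0.

U_X = 1.5, p = 0.049090, reject H0 at alpha = 0.05.


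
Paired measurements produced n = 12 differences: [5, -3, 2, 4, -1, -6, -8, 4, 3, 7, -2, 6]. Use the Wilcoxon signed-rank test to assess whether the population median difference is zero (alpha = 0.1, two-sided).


Step 1: Drop any zero differences (none here) and take |d_i|.
|d| = [5, 3, 2, 4, 1, 6, 8, 4, 3, 7, 2, 6]
Step 2: Midrank |d_i| (ties get averaged ranks).
ranks: |5|->8, |3|->4.5, |2|->2.5, |4|->6.5, |1|->1, |6|->9.5, |8|->12, |4|->6.5, |3|->4.5, |7|->11, |2|->2.5, |6|->9.5
Step 3: Attach original signs; sum ranks with positive sign and with negative sign.
W+ = 8 + 2.5 + 6.5 + 6.5 + 4.5 + 11 + 9.5 = 48.5
W- = 4.5 + 1 + 9.5 + 12 + 2.5 = 29.5
(Check: W+ + W- = 78 should equal n(n+1)/2 = 78.)
Step 4: Test statistic W = min(W+, W-) = 29.5.
Step 5: Ties in |d|, so use the tie-corrected normal approximation.
        E[W] = n(n+1)/4 = 12*13/4 = 39.
        Tie groups: |d|=2 (t=2), |d|=3 (t=2), |d|=4 (t=2), |d|=6 (t=2); sum(t^3 - t) = 24.
        Var[W] = n(n+1)(2n+1)/24 - sum(t^3-t)/48 = 3900/24 - 24/48 = 162.
        z = (W - E[W]) / sqrt(Var[W]) = (29.5 - 39) / 12.7279 = -0.7464.
        Two-sided p = 2*Phi(z) = 0.455432.
Step 6: alpha = 0.1. fail to reject H0.

W+ = 48.5, W- = 29.5, W = min = 29.5, p = 0.455432, fail to reject H0.


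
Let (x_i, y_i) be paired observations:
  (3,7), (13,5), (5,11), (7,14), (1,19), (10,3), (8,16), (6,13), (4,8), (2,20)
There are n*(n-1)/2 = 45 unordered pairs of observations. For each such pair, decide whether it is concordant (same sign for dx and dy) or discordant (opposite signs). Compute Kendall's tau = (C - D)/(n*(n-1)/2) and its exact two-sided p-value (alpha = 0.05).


Step 1: Enumerate the 45 unordered pairs (i,j) with i<j and classify each by sign(x_j-x_i) * sign(y_j-y_i).
  (1,2):dx=+10,dy=-2->D; (1,3):dx=+2,dy=+4->C; (1,4):dx=+4,dy=+7->C; (1,5):dx=-2,dy=+12->D
  (1,6):dx=+7,dy=-4->D; (1,7):dx=+5,dy=+9->C; (1,8):dx=+3,dy=+6->C; (1,9):dx=+1,dy=+1->C
  (1,10):dx=-1,dy=+13->D; (2,3):dx=-8,dy=+6->D; (2,4):dx=-6,dy=+9->D; (2,5):dx=-12,dy=+14->D
  (2,6):dx=-3,dy=-2->C; (2,7):dx=-5,dy=+11->D; (2,8):dx=-7,dy=+8->D; (2,9):dx=-9,dy=+3->D
  (2,10):dx=-11,dy=+15->D; (3,4):dx=+2,dy=+3->C; (3,5):dx=-4,dy=+8->D; (3,6):dx=+5,dy=-8->D
  (3,7):dx=+3,dy=+5->C; (3,8):dx=+1,dy=+2->C; (3,9):dx=-1,dy=-3->C; (3,10):dx=-3,dy=+9->D
  (4,5):dx=-6,dy=+5->D; (4,6):dx=+3,dy=-11->D; (4,7):dx=+1,dy=+2->C; (4,8):dx=-1,dy=-1->C
  (4,9):dx=-3,dy=-6->C; (4,10):dx=-5,dy=+6->D; (5,6):dx=+9,dy=-16->D; (5,7):dx=+7,dy=-3->D
  (5,8):dx=+5,dy=-6->D; (5,9):dx=+3,dy=-11->D; (5,10):dx=+1,dy=+1->C; (6,7):dx=-2,dy=+13->D
  (6,8):dx=-4,dy=+10->D; (6,9):dx=-6,dy=+5->D; (6,10):dx=-8,dy=+17->D; (7,8):dx=-2,dy=-3->C
  (7,9):dx=-4,dy=-8->C; (7,10):dx=-6,dy=+4->D; (8,9):dx=-2,dy=-5->C; (8,10):dx=-4,dy=+7->D
  (9,10):dx=-2,dy=+12->D
Step 2: C = 17, D = 28, total pairs = 45.
Step 3: tau = (C - D)/(n(n-1)/2) = (17 - 28)/45 = -0.244444.
Step 4: Exact two-sided p-value (enumerate n! = 3628800 permutations of y under H0): p = 0.380720.
Step 5: alpha = 0.05. fail to reject H0.

tau_b = -0.2444 (C=17, D=28), p = 0.380720, fail to reject H0.


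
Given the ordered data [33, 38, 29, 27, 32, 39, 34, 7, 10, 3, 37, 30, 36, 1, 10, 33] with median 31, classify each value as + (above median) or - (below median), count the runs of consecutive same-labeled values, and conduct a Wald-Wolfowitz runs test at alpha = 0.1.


Step 1: Compute median = 31; label A = above, B = below.
Labels in order: AABBAAABBBABABBA  (n_A = 8, n_B = 8)
Step 2: Count runs R = 9.
Step 3: Under H0 (random ordering), E[R] = 2*n_A*n_B/(n_A+n_B) + 1 = 2*8*8/16 + 1 = 9.0000.
        Var[R] = 2*n_A*n_B*(2*n_A*n_B - n_A - n_B) / ((n_A+n_B)^2 * (n_A+n_B-1)) = 14336/3840 = 3.7333.
        SD[R] = 1.9322.
Step 4: R = E[R], so z = 0 with no continuity correction.
Step 5: Two-sided p-value via normal approximation = 2*(1 - Phi(|z|)) = 1.000000.
Step 6: alpha = 0.1. fail to reject H0.

R = 9, z = 0.0000, p = 1.000000, fail to reject H0.


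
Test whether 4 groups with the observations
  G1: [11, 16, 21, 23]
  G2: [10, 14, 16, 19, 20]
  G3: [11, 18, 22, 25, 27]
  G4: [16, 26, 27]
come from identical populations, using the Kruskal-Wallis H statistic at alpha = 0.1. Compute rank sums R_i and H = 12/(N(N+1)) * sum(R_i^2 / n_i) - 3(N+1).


Step 1: Combine all N = 17 observations and assign midranks.
sorted (value, group, rank): (10,G2,1), (11,G1,2.5), (11,G3,2.5), (14,G2,4), (16,G1,6), (16,G2,6), (16,G4,6), (18,G3,8), (19,G2,9), (20,G2,10), (21,G1,11), (22,G3,12), (23,G1,13), (25,G3,14), (26,G4,15), (27,G3,16.5), (27,G4,16.5)
Step 2: Sum ranks within each group.
R_1 = 32.5 (n_1 = 4)
R_2 = 30 (n_2 = 5)
R_3 = 53 (n_3 = 5)
R_4 = 37.5 (n_4 = 3)
Step 3: H = 12/(N(N+1)) * sum(R_i^2/n_i) - 3(N+1)
     = 12/(17*18) * (32.5^2/4 + 30^2/5 + 53^2/5 + 37.5^2/3) - 3*18
     = 0.039216 * 1474.61 - 54
     = 3.827941.
Step 4: Ties present; correction factor C = 1 - 36/(17^3 - 17) = 0.992647. Corrected H = 3.827941 / 0.992647 = 3.856296.
Step 5: Under H0, H ~ chi^2(3); p-value = 0.277405.
Step 6: alpha = 0.1. fail to reject H0.

H = 3.8563, df = 3, p = 0.277405, fail to reject H0.
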